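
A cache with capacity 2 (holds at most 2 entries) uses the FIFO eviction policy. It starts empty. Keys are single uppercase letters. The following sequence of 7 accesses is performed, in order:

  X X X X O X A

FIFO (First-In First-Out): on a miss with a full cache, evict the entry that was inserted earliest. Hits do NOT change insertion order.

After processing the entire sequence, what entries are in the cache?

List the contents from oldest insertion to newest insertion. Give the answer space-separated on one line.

Answer: O A

Derivation:
FIFO simulation (capacity=2):
  1. access X: MISS. Cache (old->new): [X]
  2. access X: HIT. Cache (old->new): [X]
  3. access X: HIT. Cache (old->new): [X]
  4. access X: HIT. Cache (old->new): [X]
  5. access O: MISS. Cache (old->new): [X O]
  6. access X: HIT. Cache (old->new): [X O]
  7. access A: MISS, evict X. Cache (old->new): [O A]
Total: 4 hits, 3 misses, 1 evictions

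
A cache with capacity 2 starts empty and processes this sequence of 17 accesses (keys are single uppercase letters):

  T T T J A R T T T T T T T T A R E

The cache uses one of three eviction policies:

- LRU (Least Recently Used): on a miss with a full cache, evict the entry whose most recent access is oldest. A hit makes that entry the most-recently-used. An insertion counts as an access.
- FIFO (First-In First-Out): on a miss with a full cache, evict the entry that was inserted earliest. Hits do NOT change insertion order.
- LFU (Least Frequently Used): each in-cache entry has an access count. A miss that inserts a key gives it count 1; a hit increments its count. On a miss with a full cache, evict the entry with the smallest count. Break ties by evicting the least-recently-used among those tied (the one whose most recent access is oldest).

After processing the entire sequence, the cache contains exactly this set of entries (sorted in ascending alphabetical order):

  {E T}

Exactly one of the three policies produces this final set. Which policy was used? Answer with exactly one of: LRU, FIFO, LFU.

Answer: LFU

Derivation:
Simulating under each policy and comparing final sets:
  LRU: final set = {E R} -> differs
  FIFO: final set = {E R} -> differs
  LFU: final set = {E T} -> MATCHES target
Only LFU produces the target set.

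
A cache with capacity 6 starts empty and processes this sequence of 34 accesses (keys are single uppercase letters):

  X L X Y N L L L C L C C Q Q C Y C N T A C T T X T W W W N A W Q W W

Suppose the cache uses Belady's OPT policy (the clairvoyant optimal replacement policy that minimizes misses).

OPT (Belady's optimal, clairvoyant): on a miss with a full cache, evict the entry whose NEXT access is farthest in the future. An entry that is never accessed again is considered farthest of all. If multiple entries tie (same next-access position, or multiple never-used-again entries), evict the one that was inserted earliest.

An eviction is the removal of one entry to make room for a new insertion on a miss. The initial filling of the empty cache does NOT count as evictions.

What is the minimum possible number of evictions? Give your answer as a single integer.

Answer: 3

Derivation:
OPT (Belady) simulation (capacity=6):
  1. access X: MISS. Cache: [X]
  2. access L: MISS. Cache: [X L]
  3. access X: HIT. Next use of X: step 24. Cache: [X L]
  4. access Y: MISS. Cache: [X L Y]
  5. access N: MISS. Cache: [X L Y N]
  6. access L: HIT. Next use of L: step 7. Cache: [X L Y N]
  7. access L: HIT. Next use of L: step 8. Cache: [X L Y N]
  8. access L: HIT. Next use of L: step 10. Cache: [X L Y N]
  9. access C: MISS. Cache: [X L Y N C]
  10. access L: HIT. Next use of L: never. Cache: [X L Y N C]
  11. access C: HIT. Next use of C: step 12. Cache: [X L Y N C]
  12. access C: HIT. Next use of C: step 15. Cache: [X L Y N C]
  13. access Q: MISS. Cache: [X L Y N C Q]
  14. access Q: HIT. Next use of Q: step 32. Cache: [X L Y N C Q]
  15. access C: HIT. Next use of C: step 17. Cache: [X L Y N C Q]
  16. access Y: HIT. Next use of Y: never. Cache: [X L Y N C Q]
  17. access C: HIT. Next use of C: step 21. Cache: [X L Y N C Q]
  18. access N: HIT. Next use of N: step 29. Cache: [X L Y N C Q]
  19. access T: MISS, evict L (next use: never). Cache: [X Y N C Q T]
  20. access A: MISS, evict Y (next use: never). Cache: [X N C Q T A]
  21. access C: HIT. Next use of C: never. Cache: [X N C Q T A]
  22. access T: HIT. Next use of T: step 23. Cache: [X N C Q T A]
  23. access T: HIT. Next use of T: step 25. Cache: [X N C Q T A]
  24. access X: HIT. Next use of X: never. Cache: [X N C Q T A]
  25. access T: HIT. Next use of T: never. Cache: [X N C Q T A]
  26. access W: MISS, evict X (next use: never). Cache: [N C Q T A W]
  27. access W: HIT. Next use of W: step 28. Cache: [N C Q T A W]
  28. access W: HIT. Next use of W: step 31. Cache: [N C Q T A W]
  29. access N: HIT. Next use of N: never. Cache: [N C Q T A W]
  30. access A: HIT. Next use of A: never. Cache: [N C Q T A W]
  31. access W: HIT. Next use of W: step 33. Cache: [N C Q T A W]
  32. access Q: HIT. Next use of Q: never. Cache: [N C Q T A W]
  33. access W: HIT. Next use of W: step 34. Cache: [N C Q T A W]
  34. access W: HIT. Next use of W: never. Cache: [N C Q T A W]
Total: 25 hits, 9 misses, 3 evictions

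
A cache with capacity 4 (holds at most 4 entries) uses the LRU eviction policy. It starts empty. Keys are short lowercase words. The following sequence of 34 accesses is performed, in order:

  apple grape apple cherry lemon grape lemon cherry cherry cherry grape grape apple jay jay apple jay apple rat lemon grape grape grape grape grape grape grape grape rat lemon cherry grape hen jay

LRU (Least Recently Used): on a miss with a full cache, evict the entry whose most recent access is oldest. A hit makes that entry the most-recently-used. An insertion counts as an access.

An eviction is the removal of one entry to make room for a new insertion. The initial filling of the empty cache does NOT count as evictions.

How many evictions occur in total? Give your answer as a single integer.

Answer: 7

Derivation:
LRU simulation (capacity=4):
  1. access apple: MISS. Cache (LRU->MRU): [apple]
  2. access grape: MISS. Cache (LRU->MRU): [apple grape]
  3. access apple: HIT. Cache (LRU->MRU): [grape apple]
  4. access cherry: MISS. Cache (LRU->MRU): [grape apple cherry]
  5. access lemon: MISS. Cache (LRU->MRU): [grape apple cherry lemon]
  6. access grape: HIT. Cache (LRU->MRU): [apple cherry lemon grape]
  7. access lemon: HIT. Cache (LRU->MRU): [apple cherry grape lemon]
  8. access cherry: HIT. Cache (LRU->MRU): [apple grape lemon cherry]
  9. access cherry: HIT. Cache (LRU->MRU): [apple grape lemon cherry]
  10. access cherry: HIT. Cache (LRU->MRU): [apple grape lemon cherry]
  11. access grape: HIT. Cache (LRU->MRU): [apple lemon cherry grape]
  12. access grape: HIT. Cache (LRU->MRU): [apple lemon cherry grape]
  13. access apple: HIT. Cache (LRU->MRU): [lemon cherry grape apple]
  14. access jay: MISS, evict lemon. Cache (LRU->MRU): [cherry grape apple jay]
  15. access jay: HIT. Cache (LRU->MRU): [cherry grape apple jay]
  16. access apple: HIT. Cache (LRU->MRU): [cherry grape jay apple]
  17. access jay: HIT. Cache (LRU->MRU): [cherry grape apple jay]
  18. access apple: HIT. Cache (LRU->MRU): [cherry grape jay apple]
  19. access rat: MISS, evict cherry. Cache (LRU->MRU): [grape jay apple rat]
  20. access lemon: MISS, evict grape. Cache (LRU->MRU): [jay apple rat lemon]
  21. access grape: MISS, evict jay. Cache (LRU->MRU): [apple rat lemon grape]
  22. access grape: HIT. Cache (LRU->MRU): [apple rat lemon grape]
  23. access grape: HIT. Cache (LRU->MRU): [apple rat lemon grape]
  24. access grape: HIT. Cache (LRU->MRU): [apple rat lemon grape]
  25. access grape: HIT. Cache (LRU->MRU): [apple rat lemon grape]
  26. access grape: HIT. Cache (LRU->MRU): [apple rat lemon grape]
  27. access grape: HIT. Cache (LRU->MRU): [apple rat lemon grape]
  28. access grape: HIT. Cache (LRU->MRU): [apple rat lemon grape]
  29. access rat: HIT. Cache (LRU->MRU): [apple lemon grape rat]
  30. access lemon: HIT. Cache (LRU->MRU): [apple grape rat lemon]
  31. access cherry: MISS, evict apple. Cache (LRU->MRU): [grape rat lemon cherry]
  32. access grape: HIT. Cache (LRU->MRU): [rat lemon cherry grape]
  33. access hen: MISS, evict rat. Cache (LRU->MRU): [lemon cherry grape hen]
  34. access jay: MISS, evict lemon. Cache (LRU->MRU): [cherry grape hen jay]
Total: 23 hits, 11 misses, 7 evictions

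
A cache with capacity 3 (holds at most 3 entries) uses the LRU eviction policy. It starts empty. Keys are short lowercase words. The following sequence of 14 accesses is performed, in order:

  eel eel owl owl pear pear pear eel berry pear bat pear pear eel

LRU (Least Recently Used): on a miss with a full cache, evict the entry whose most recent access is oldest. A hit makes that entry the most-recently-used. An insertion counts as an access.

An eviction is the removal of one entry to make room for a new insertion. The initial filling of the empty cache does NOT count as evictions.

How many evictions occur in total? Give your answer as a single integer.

Answer: 3

Derivation:
LRU simulation (capacity=3):
  1. access eel: MISS. Cache (LRU->MRU): [eel]
  2. access eel: HIT. Cache (LRU->MRU): [eel]
  3. access owl: MISS. Cache (LRU->MRU): [eel owl]
  4. access owl: HIT. Cache (LRU->MRU): [eel owl]
  5. access pear: MISS. Cache (LRU->MRU): [eel owl pear]
  6. access pear: HIT. Cache (LRU->MRU): [eel owl pear]
  7. access pear: HIT. Cache (LRU->MRU): [eel owl pear]
  8. access eel: HIT. Cache (LRU->MRU): [owl pear eel]
  9. access berry: MISS, evict owl. Cache (LRU->MRU): [pear eel berry]
  10. access pear: HIT. Cache (LRU->MRU): [eel berry pear]
  11. access bat: MISS, evict eel. Cache (LRU->MRU): [berry pear bat]
  12. access pear: HIT. Cache (LRU->MRU): [berry bat pear]
  13. access pear: HIT. Cache (LRU->MRU): [berry bat pear]
  14. access eel: MISS, evict berry. Cache (LRU->MRU): [bat pear eel]
Total: 8 hits, 6 misses, 3 evictions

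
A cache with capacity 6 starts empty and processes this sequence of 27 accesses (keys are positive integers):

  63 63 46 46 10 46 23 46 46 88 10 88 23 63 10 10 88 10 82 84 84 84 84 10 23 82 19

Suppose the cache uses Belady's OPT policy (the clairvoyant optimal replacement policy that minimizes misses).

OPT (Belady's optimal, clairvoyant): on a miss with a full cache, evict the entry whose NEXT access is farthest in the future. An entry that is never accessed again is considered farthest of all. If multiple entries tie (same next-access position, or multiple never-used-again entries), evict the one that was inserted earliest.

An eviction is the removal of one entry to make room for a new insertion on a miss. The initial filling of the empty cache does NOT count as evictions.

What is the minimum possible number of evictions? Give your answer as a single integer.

OPT (Belady) simulation (capacity=6):
  1. access 63: MISS. Cache: [63]
  2. access 63: HIT. Next use of 63: step 14. Cache: [63]
  3. access 46: MISS. Cache: [63 46]
  4. access 46: HIT. Next use of 46: step 6. Cache: [63 46]
  5. access 10: MISS. Cache: [63 46 10]
  6. access 46: HIT. Next use of 46: step 8. Cache: [63 46 10]
  7. access 23: MISS. Cache: [63 46 10 23]
  8. access 46: HIT. Next use of 46: step 9. Cache: [63 46 10 23]
  9. access 46: HIT. Next use of 46: never. Cache: [63 46 10 23]
  10. access 88: MISS. Cache: [63 46 10 23 88]
  11. access 10: HIT. Next use of 10: step 15. Cache: [63 46 10 23 88]
  12. access 88: HIT. Next use of 88: step 17. Cache: [63 46 10 23 88]
  13. access 23: HIT. Next use of 23: step 25. Cache: [63 46 10 23 88]
  14. access 63: HIT. Next use of 63: never. Cache: [63 46 10 23 88]
  15. access 10: HIT. Next use of 10: step 16. Cache: [63 46 10 23 88]
  16. access 10: HIT. Next use of 10: step 18. Cache: [63 46 10 23 88]
  17. access 88: HIT. Next use of 88: never. Cache: [63 46 10 23 88]
  18. access 10: HIT. Next use of 10: step 24. Cache: [63 46 10 23 88]
  19. access 82: MISS. Cache: [63 46 10 23 88 82]
  20. access 84: MISS, evict 63 (next use: never). Cache: [46 10 23 88 82 84]
  21. access 84: HIT. Next use of 84: step 22. Cache: [46 10 23 88 82 84]
  22. access 84: HIT. Next use of 84: step 23. Cache: [46 10 23 88 82 84]
  23. access 84: HIT. Next use of 84: never. Cache: [46 10 23 88 82 84]
  24. access 10: HIT. Next use of 10: never. Cache: [46 10 23 88 82 84]
  25. access 23: HIT. Next use of 23: never. Cache: [46 10 23 88 82 84]
  26. access 82: HIT. Next use of 82: never. Cache: [46 10 23 88 82 84]
  27. access 19: MISS, evict 46 (next use: never). Cache: [10 23 88 82 84 19]
Total: 19 hits, 8 misses, 2 evictions

Answer: 2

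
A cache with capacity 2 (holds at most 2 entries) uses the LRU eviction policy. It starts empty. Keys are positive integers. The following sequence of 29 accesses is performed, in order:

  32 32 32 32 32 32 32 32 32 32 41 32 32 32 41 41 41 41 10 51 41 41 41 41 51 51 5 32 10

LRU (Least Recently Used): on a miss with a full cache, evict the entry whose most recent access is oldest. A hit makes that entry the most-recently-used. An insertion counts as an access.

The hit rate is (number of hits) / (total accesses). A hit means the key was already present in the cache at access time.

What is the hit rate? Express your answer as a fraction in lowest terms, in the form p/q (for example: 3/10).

Answer: 21/29

Derivation:
LRU simulation (capacity=2):
  1. access 32: MISS. Cache (LRU->MRU): [32]
  2. access 32: HIT. Cache (LRU->MRU): [32]
  3. access 32: HIT. Cache (LRU->MRU): [32]
  4. access 32: HIT. Cache (LRU->MRU): [32]
  5. access 32: HIT. Cache (LRU->MRU): [32]
  6. access 32: HIT. Cache (LRU->MRU): [32]
  7. access 32: HIT. Cache (LRU->MRU): [32]
  8. access 32: HIT. Cache (LRU->MRU): [32]
  9. access 32: HIT. Cache (LRU->MRU): [32]
  10. access 32: HIT. Cache (LRU->MRU): [32]
  11. access 41: MISS. Cache (LRU->MRU): [32 41]
  12. access 32: HIT. Cache (LRU->MRU): [41 32]
  13. access 32: HIT. Cache (LRU->MRU): [41 32]
  14. access 32: HIT. Cache (LRU->MRU): [41 32]
  15. access 41: HIT. Cache (LRU->MRU): [32 41]
  16. access 41: HIT. Cache (LRU->MRU): [32 41]
  17. access 41: HIT. Cache (LRU->MRU): [32 41]
  18. access 41: HIT. Cache (LRU->MRU): [32 41]
  19. access 10: MISS, evict 32. Cache (LRU->MRU): [41 10]
  20. access 51: MISS, evict 41. Cache (LRU->MRU): [10 51]
  21. access 41: MISS, evict 10. Cache (LRU->MRU): [51 41]
  22. access 41: HIT. Cache (LRU->MRU): [51 41]
  23. access 41: HIT. Cache (LRU->MRU): [51 41]
  24. access 41: HIT. Cache (LRU->MRU): [51 41]
  25. access 51: HIT. Cache (LRU->MRU): [41 51]
  26. access 51: HIT. Cache (LRU->MRU): [41 51]
  27. access 5: MISS, evict 41. Cache (LRU->MRU): [51 5]
  28. access 32: MISS, evict 51. Cache (LRU->MRU): [5 32]
  29. access 10: MISS, evict 5. Cache (LRU->MRU): [32 10]
Total: 21 hits, 8 misses, 6 evictions

Hit rate = 21/29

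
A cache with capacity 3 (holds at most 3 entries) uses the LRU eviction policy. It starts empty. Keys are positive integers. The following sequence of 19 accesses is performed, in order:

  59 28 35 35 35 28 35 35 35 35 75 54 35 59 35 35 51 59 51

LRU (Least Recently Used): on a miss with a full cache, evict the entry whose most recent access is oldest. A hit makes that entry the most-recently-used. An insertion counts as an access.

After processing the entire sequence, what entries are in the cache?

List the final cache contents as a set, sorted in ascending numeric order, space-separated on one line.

LRU simulation (capacity=3):
  1. access 59: MISS. Cache (LRU->MRU): [59]
  2. access 28: MISS. Cache (LRU->MRU): [59 28]
  3. access 35: MISS. Cache (LRU->MRU): [59 28 35]
  4. access 35: HIT. Cache (LRU->MRU): [59 28 35]
  5. access 35: HIT. Cache (LRU->MRU): [59 28 35]
  6. access 28: HIT. Cache (LRU->MRU): [59 35 28]
  7. access 35: HIT. Cache (LRU->MRU): [59 28 35]
  8. access 35: HIT. Cache (LRU->MRU): [59 28 35]
  9. access 35: HIT. Cache (LRU->MRU): [59 28 35]
  10. access 35: HIT. Cache (LRU->MRU): [59 28 35]
  11. access 75: MISS, evict 59. Cache (LRU->MRU): [28 35 75]
  12. access 54: MISS, evict 28. Cache (LRU->MRU): [35 75 54]
  13. access 35: HIT. Cache (LRU->MRU): [75 54 35]
  14. access 59: MISS, evict 75. Cache (LRU->MRU): [54 35 59]
  15. access 35: HIT. Cache (LRU->MRU): [54 59 35]
  16. access 35: HIT. Cache (LRU->MRU): [54 59 35]
  17. access 51: MISS, evict 54. Cache (LRU->MRU): [59 35 51]
  18. access 59: HIT. Cache (LRU->MRU): [35 51 59]
  19. access 51: HIT. Cache (LRU->MRU): [35 59 51]
Total: 12 hits, 7 misses, 4 evictions

Answer: 35 51 59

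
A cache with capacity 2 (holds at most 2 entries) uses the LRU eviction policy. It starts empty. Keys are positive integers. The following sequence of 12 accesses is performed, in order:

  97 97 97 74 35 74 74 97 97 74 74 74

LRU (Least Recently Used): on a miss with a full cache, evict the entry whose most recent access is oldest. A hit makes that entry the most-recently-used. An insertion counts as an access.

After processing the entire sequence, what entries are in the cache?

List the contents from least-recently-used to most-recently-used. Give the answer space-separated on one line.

Answer: 97 74

Derivation:
LRU simulation (capacity=2):
  1. access 97: MISS. Cache (LRU->MRU): [97]
  2. access 97: HIT. Cache (LRU->MRU): [97]
  3. access 97: HIT. Cache (LRU->MRU): [97]
  4. access 74: MISS. Cache (LRU->MRU): [97 74]
  5. access 35: MISS, evict 97. Cache (LRU->MRU): [74 35]
  6. access 74: HIT. Cache (LRU->MRU): [35 74]
  7. access 74: HIT. Cache (LRU->MRU): [35 74]
  8. access 97: MISS, evict 35. Cache (LRU->MRU): [74 97]
  9. access 97: HIT. Cache (LRU->MRU): [74 97]
  10. access 74: HIT. Cache (LRU->MRU): [97 74]
  11. access 74: HIT. Cache (LRU->MRU): [97 74]
  12. access 74: HIT. Cache (LRU->MRU): [97 74]
Total: 8 hits, 4 misses, 2 evictions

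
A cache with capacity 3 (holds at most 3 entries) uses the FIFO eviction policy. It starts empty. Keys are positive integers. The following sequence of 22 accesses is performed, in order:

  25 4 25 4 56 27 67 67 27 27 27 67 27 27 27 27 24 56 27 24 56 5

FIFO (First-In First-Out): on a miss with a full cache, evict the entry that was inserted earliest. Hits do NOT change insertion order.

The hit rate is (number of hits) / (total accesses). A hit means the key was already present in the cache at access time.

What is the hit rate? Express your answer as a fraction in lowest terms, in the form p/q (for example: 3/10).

FIFO simulation (capacity=3):
  1. access 25: MISS. Cache (old->new): [25]
  2. access 4: MISS. Cache (old->new): [25 4]
  3. access 25: HIT. Cache (old->new): [25 4]
  4. access 4: HIT. Cache (old->new): [25 4]
  5. access 56: MISS. Cache (old->new): [25 4 56]
  6. access 27: MISS, evict 25. Cache (old->new): [4 56 27]
  7. access 67: MISS, evict 4. Cache (old->new): [56 27 67]
  8. access 67: HIT. Cache (old->new): [56 27 67]
  9. access 27: HIT. Cache (old->new): [56 27 67]
  10. access 27: HIT. Cache (old->new): [56 27 67]
  11. access 27: HIT. Cache (old->new): [56 27 67]
  12. access 67: HIT. Cache (old->new): [56 27 67]
  13. access 27: HIT. Cache (old->new): [56 27 67]
  14. access 27: HIT. Cache (old->new): [56 27 67]
  15. access 27: HIT. Cache (old->new): [56 27 67]
  16. access 27: HIT. Cache (old->new): [56 27 67]
  17. access 24: MISS, evict 56. Cache (old->new): [27 67 24]
  18. access 56: MISS, evict 27. Cache (old->new): [67 24 56]
  19. access 27: MISS, evict 67. Cache (old->new): [24 56 27]
  20. access 24: HIT. Cache (old->new): [24 56 27]
  21. access 56: HIT. Cache (old->new): [24 56 27]
  22. access 5: MISS, evict 24. Cache (old->new): [56 27 5]
Total: 13 hits, 9 misses, 6 evictions

Hit rate = 13/22

Answer: 13/22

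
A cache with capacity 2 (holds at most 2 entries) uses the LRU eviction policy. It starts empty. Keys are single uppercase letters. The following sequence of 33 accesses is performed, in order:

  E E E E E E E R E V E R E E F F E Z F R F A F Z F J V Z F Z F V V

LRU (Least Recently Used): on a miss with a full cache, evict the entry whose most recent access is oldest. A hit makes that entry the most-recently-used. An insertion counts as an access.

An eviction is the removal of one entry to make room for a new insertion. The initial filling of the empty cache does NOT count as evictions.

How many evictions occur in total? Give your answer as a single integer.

Answer: 13

Derivation:
LRU simulation (capacity=2):
  1. access E: MISS. Cache (LRU->MRU): [E]
  2. access E: HIT. Cache (LRU->MRU): [E]
  3. access E: HIT. Cache (LRU->MRU): [E]
  4. access E: HIT. Cache (LRU->MRU): [E]
  5. access E: HIT. Cache (LRU->MRU): [E]
  6. access E: HIT. Cache (LRU->MRU): [E]
  7. access E: HIT. Cache (LRU->MRU): [E]
  8. access R: MISS. Cache (LRU->MRU): [E R]
  9. access E: HIT. Cache (LRU->MRU): [R E]
  10. access V: MISS, evict R. Cache (LRU->MRU): [E V]
  11. access E: HIT. Cache (LRU->MRU): [V E]
  12. access R: MISS, evict V. Cache (LRU->MRU): [E R]
  13. access E: HIT. Cache (LRU->MRU): [R E]
  14. access E: HIT. Cache (LRU->MRU): [R E]
  15. access F: MISS, evict R. Cache (LRU->MRU): [E F]
  16. access F: HIT. Cache (LRU->MRU): [E F]
  17. access E: HIT. Cache (LRU->MRU): [F E]
  18. access Z: MISS, evict F. Cache (LRU->MRU): [E Z]
  19. access F: MISS, evict E. Cache (LRU->MRU): [Z F]
  20. access R: MISS, evict Z. Cache (LRU->MRU): [F R]
  21. access F: HIT. Cache (LRU->MRU): [R F]
  22. access A: MISS, evict R. Cache (LRU->MRU): [F A]
  23. access F: HIT. Cache (LRU->MRU): [A F]
  24. access Z: MISS, evict A. Cache (LRU->MRU): [F Z]
  25. access F: HIT. Cache (LRU->MRU): [Z F]
  26. access J: MISS, evict Z. Cache (LRU->MRU): [F J]
  27. access V: MISS, evict F. Cache (LRU->MRU): [J V]
  28. access Z: MISS, evict J. Cache (LRU->MRU): [V Z]
  29. access F: MISS, evict V. Cache (LRU->MRU): [Z F]
  30. access Z: HIT. Cache (LRU->MRU): [F Z]
  31. access F: HIT. Cache (LRU->MRU): [Z F]
  32. access V: MISS, evict Z. Cache (LRU->MRU): [F V]
  33. access V: HIT. Cache (LRU->MRU): [F V]
Total: 18 hits, 15 misses, 13 evictions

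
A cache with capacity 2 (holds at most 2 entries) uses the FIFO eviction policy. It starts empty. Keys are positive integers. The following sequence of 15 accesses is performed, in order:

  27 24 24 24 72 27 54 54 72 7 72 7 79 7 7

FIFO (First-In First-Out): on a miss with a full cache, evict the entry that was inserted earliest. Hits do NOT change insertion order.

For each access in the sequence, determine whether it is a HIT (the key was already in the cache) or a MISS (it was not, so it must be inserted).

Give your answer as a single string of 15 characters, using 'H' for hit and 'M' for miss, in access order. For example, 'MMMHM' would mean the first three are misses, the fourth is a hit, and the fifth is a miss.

Answer: MMHHMMMHMMHHMHH

Derivation:
FIFO simulation (capacity=2):
  1. access 27: MISS. Cache (old->new): [27]
  2. access 24: MISS. Cache (old->new): [27 24]
  3. access 24: HIT. Cache (old->new): [27 24]
  4. access 24: HIT. Cache (old->new): [27 24]
  5. access 72: MISS, evict 27. Cache (old->new): [24 72]
  6. access 27: MISS, evict 24. Cache (old->new): [72 27]
  7. access 54: MISS, evict 72. Cache (old->new): [27 54]
  8. access 54: HIT. Cache (old->new): [27 54]
  9. access 72: MISS, evict 27. Cache (old->new): [54 72]
  10. access 7: MISS, evict 54. Cache (old->new): [72 7]
  11. access 72: HIT. Cache (old->new): [72 7]
  12. access 7: HIT. Cache (old->new): [72 7]
  13. access 79: MISS, evict 72. Cache (old->new): [7 79]
  14. access 7: HIT. Cache (old->new): [7 79]
  15. access 7: HIT. Cache (old->new): [7 79]
Total: 7 hits, 8 misses, 6 evictions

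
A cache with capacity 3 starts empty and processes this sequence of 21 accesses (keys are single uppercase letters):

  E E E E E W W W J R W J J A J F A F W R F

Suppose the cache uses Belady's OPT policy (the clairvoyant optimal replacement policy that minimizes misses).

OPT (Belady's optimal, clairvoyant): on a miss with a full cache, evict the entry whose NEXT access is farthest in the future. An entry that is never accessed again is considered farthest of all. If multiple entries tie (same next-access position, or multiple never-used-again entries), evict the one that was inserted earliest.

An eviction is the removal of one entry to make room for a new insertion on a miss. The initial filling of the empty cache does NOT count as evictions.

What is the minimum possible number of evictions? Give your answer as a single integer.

Answer: 4

Derivation:
OPT (Belady) simulation (capacity=3):
  1. access E: MISS. Cache: [E]
  2. access E: HIT. Next use of E: step 3. Cache: [E]
  3. access E: HIT. Next use of E: step 4. Cache: [E]
  4. access E: HIT. Next use of E: step 5. Cache: [E]
  5. access E: HIT. Next use of E: never. Cache: [E]
  6. access W: MISS. Cache: [E W]
  7. access W: HIT. Next use of W: step 8. Cache: [E W]
  8. access W: HIT. Next use of W: step 11. Cache: [E W]
  9. access J: MISS. Cache: [E W J]
  10. access R: MISS, evict E (next use: never). Cache: [W J R]
  11. access W: HIT. Next use of W: step 19. Cache: [W J R]
  12. access J: HIT. Next use of J: step 13. Cache: [W J R]
  13. access J: HIT. Next use of J: step 15. Cache: [W J R]
  14. access A: MISS, evict R (next use: step 20). Cache: [W J A]
  15. access J: HIT. Next use of J: never. Cache: [W J A]
  16. access F: MISS, evict J (next use: never). Cache: [W A F]
  17. access A: HIT. Next use of A: never. Cache: [W A F]
  18. access F: HIT. Next use of F: step 21. Cache: [W A F]
  19. access W: HIT. Next use of W: never. Cache: [W A F]
  20. access R: MISS, evict W (next use: never). Cache: [A F R]
  21. access F: HIT. Next use of F: never. Cache: [A F R]
Total: 14 hits, 7 misses, 4 evictions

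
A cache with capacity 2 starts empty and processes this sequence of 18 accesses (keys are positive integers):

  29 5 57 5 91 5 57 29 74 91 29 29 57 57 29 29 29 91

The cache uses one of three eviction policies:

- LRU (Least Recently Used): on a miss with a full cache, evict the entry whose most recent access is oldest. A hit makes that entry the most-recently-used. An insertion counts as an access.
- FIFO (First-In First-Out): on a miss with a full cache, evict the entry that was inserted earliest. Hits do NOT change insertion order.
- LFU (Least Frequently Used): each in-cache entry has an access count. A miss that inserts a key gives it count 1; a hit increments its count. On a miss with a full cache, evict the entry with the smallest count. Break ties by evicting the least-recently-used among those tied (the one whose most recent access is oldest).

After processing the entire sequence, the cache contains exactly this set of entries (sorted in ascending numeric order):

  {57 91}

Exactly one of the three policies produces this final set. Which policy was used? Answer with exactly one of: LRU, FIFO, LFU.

Answer: FIFO

Derivation:
Simulating under each policy and comparing final sets:
  LRU: final set = {29 91} -> differs
  FIFO: final set = {57 91} -> MATCHES target
  LFU: final set = {29 91} -> differs
Only FIFO produces the target set.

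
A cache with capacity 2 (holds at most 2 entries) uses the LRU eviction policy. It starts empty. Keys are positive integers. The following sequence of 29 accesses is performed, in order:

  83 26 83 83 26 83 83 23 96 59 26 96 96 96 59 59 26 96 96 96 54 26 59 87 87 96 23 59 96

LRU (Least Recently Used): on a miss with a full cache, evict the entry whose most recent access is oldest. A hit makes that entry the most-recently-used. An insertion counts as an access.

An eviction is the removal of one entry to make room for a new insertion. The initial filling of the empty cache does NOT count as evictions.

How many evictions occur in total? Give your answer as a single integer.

Answer: 16

Derivation:
LRU simulation (capacity=2):
  1. access 83: MISS. Cache (LRU->MRU): [83]
  2. access 26: MISS. Cache (LRU->MRU): [83 26]
  3. access 83: HIT. Cache (LRU->MRU): [26 83]
  4. access 83: HIT. Cache (LRU->MRU): [26 83]
  5. access 26: HIT. Cache (LRU->MRU): [83 26]
  6. access 83: HIT. Cache (LRU->MRU): [26 83]
  7. access 83: HIT. Cache (LRU->MRU): [26 83]
  8. access 23: MISS, evict 26. Cache (LRU->MRU): [83 23]
  9. access 96: MISS, evict 83. Cache (LRU->MRU): [23 96]
  10. access 59: MISS, evict 23. Cache (LRU->MRU): [96 59]
  11. access 26: MISS, evict 96. Cache (LRU->MRU): [59 26]
  12. access 96: MISS, evict 59. Cache (LRU->MRU): [26 96]
  13. access 96: HIT. Cache (LRU->MRU): [26 96]
  14. access 96: HIT. Cache (LRU->MRU): [26 96]
  15. access 59: MISS, evict 26. Cache (LRU->MRU): [96 59]
  16. access 59: HIT. Cache (LRU->MRU): [96 59]
  17. access 26: MISS, evict 96. Cache (LRU->MRU): [59 26]
  18. access 96: MISS, evict 59. Cache (LRU->MRU): [26 96]
  19. access 96: HIT. Cache (LRU->MRU): [26 96]
  20. access 96: HIT. Cache (LRU->MRU): [26 96]
  21. access 54: MISS, evict 26. Cache (LRU->MRU): [96 54]
  22. access 26: MISS, evict 96. Cache (LRU->MRU): [54 26]
  23. access 59: MISS, evict 54. Cache (LRU->MRU): [26 59]
  24. access 87: MISS, evict 26. Cache (LRU->MRU): [59 87]
  25. access 87: HIT. Cache (LRU->MRU): [59 87]
  26. access 96: MISS, evict 59. Cache (LRU->MRU): [87 96]
  27. access 23: MISS, evict 87. Cache (LRU->MRU): [96 23]
  28. access 59: MISS, evict 96. Cache (LRU->MRU): [23 59]
  29. access 96: MISS, evict 23. Cache (LRU->MRU): [59 96]
Total: 11 hits, 18 misses, 16 evictions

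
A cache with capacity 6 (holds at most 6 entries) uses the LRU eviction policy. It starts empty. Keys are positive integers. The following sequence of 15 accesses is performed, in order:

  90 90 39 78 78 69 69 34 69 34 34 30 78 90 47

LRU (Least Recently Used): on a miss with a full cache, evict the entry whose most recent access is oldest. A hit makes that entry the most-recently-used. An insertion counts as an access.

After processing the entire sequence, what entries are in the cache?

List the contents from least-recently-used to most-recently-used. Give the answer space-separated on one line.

LRU simulation (capacity=6):
  1. access 90: MISS. Cache (LRU->MRU): [90]
  2. access 90: HIT. Cache (LRU->MRU): [90]
  3. access 39: MISS. Cache (LRU->MRU): [90 39]
  4. access 78: MISS. Cache (LRU->MRU): [90 39 78]
  5. access 78: HIT. Cache (LRU->MRU): [90 39 78]
  6. access 69: MISS. Cache (LRU->MRU): [90 39 78 69]
  7. access 69: HIT. Cache (LRU->MRU): [90 39 78 69]
  8. access 34: MISS. Cache (LRU->MRU): [90 39 78 69 34]
  9. access 69: HIT. Cache (LRU->MRU): [90 39 78 34 69]
  10. access 34: HIT. Cache (LRU->MRU): [90 39 78 69 34]
  11. access 34: HIT. Cache (LRU->MRU): [90 39 78 69 34]
  12. access 30: MISS. Cache (LRU->MRU): [90 39 78 69 34 30]
  13. access 78: HIT. Cache (LRU->MRU): [90 39 69 34 30 78]
  14. access 90: HIT. Cache (LRU->MRU): [39 69 34 30 78 90]
  15. access 47: MISS, evict 39. Cache (LRU->MRU): [69 34 30 78 90 47]
Total: 8 hits, 7 misses, 1 evictions

Answer: 69 34 30 78 90 47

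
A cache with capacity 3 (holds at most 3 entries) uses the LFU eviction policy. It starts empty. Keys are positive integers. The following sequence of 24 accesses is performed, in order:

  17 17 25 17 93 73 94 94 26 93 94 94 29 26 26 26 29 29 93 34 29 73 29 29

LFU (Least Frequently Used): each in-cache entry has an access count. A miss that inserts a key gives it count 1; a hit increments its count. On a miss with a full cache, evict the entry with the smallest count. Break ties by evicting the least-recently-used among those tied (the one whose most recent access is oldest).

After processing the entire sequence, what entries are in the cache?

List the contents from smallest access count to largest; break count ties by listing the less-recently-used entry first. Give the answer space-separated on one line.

LFU simulation (capacity=3):
  1. access 17: MISS. Cache: [17(c=1)]
  2. access 17: HIT, count now 2. Cache: [17(c=2)]
  3. access 25: MISS. Cache: [25(c=1) 17(c=2)]
  4. access 17: HIT, count now 3. Cache: [25(c=1) 17(c=3)]
  5. access 93: MISS. Cache: [25(c=1) 93(c=1) 17(c=3)]
  6. access 73: MISS, evict 25(c=1). Cache: [93(c=1) 73(c=1) 17(c=3)]
  7. access 94: MISS, evict 93(c=1). Cache: [73(c=1) 94(c=1) 17(c=3)]
  8. access 94: HIT, count now 2. Cache: [73(c=1) 94(c=2) 17(c=3)]
  9. access 26: MISS, evict 73(c=1). Cache: [26(c=1) 94(c=2) 17(c=3)]
  10. access 93: MISS, evict 26(c=1). Cache: [93(c=1) 94(c=2) 17(c=3)]
  11. access 94: HIT, count now 3. Cache: [93(c=1) 17(c=3) 94(c=3)]
  12. access 94: HIT, count now 4. Cache: [93(c=1) 17(c=3) 94(c=4)]
  13. access 29: MISS, evict 93(c=1). Cache: [29(c=1) 17(c=3) 94(c=4)]
  14. access 26: MISS, evict 29(c=1). Cache: [26(c=1) 17(c=3) 94(c=4)]
  15. access 26: HIT, count now 2. Cache: [26(c=2) 17(c=3) 94(c=4)]
  16. access 26: HIT, count now 3. Cache: [17(c=3) 26(c=3) 94(c=4)]
  17. access 29: MISS, evict 17(c=3). Cache: [29(c=1) 26(c=3) 94(c=4)]
  18. access 29: HIT, count now 2. Cache: [29(c=2) 26(c=3) 94(c=4)]
  19. access 93: MISS, evict 29(c=2). Cache: [93(c=1) 26(c=3) 94(c=4)]
  20. access 34: MISS, evict 93(c=1). Cache: [34(c=1) 26(c=3) 94(c=4)]
  21. access 29: MISS, evict 34(c=1). Cache: [29(c=1) 26(c=3) 94(c=4)]
  22. access 73: MISS, evict 29(c=1). Cache: [73(c=1) 26(c=3) 94(c=4)]
  23. access 29: MISS, evict 73(c=1). Cache: [29(c=1) 26(c=3) 94(c=4)]
  24. access 29: HIT, count now 2. Cache: [29(c=2) 26(c=3) 94(c=4)]
Total: 9 hits, 15 misses, 12 evictions

Answer: 29 26 94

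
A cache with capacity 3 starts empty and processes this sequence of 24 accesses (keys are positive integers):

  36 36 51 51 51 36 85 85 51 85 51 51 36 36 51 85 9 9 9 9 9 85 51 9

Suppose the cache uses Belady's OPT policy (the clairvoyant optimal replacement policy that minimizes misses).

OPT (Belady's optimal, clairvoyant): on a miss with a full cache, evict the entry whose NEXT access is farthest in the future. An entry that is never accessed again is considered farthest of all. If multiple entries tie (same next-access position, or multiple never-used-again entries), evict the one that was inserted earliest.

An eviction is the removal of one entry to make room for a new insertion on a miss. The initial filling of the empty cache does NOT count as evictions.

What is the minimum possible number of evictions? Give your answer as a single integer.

OPT (Belady) simulation (capacity=3):
  1. access 36: MISS. Cache: [36]
  2. access 36: HIT. Next use of 36: step 6. Cache: [36]
  3. access 51: MISS. Cache: [36 51]
  4. access 51: HIT. Next use of 51: step 5. Cache: [36 51]
  5. access 51: HIT. Next use of 51: step 9. Cache: [36 51]
  6. access 36: HIT. Next use of 36: step 13. Cache: [36 51]
  7. access 85: MISS. Cache: [36 51 85]
  8. access 85: HIT. Next use of 85: step 10. Cache: [36 51 85]
  9. access 51: HIT. Next use of 51: step 11. Cache: [36 51 85]
  10. access 85: HIT. Next use of 85: step 16. Cache: [36 51 85]
  11. access 51: HIT. Next use of 51: step 12. Cache: [36 51 85]
  12. access 51: HIT. Next use of 51: step 15. Cache: [36 51 85]
  13. access 36: HIT. Next use of 36: step 14. Cache: [36 51 85]
  14. access 36: HIT. Next use of 36: never. Cache: [36 51 85]
  15. access 51: HIT. Next use of 51: step 23. Cache: [36 51 85]
  16. access 85: HIT. Next use of 85: step 22. Cache: [36 51 85]
  17. access 9: MISS, evict 36 (next use: never). Cache: [51 85 9]
  18. access 9: HIT. Next use of 9: step 19. Cache: [51 85 9]
  19. access 9: HIT. Next use of 9: step 20. Cache: [51 85 9]
  20. access 9: HIT. Next use of 9: step 21. Cache: [51 85 9]
  21. access 9: HIT. Next use of 9: step 24. Cache: [51 85 9]
  22. access 85: HIT. Next use of 85: never. Cache: [51 85 9]
  23. access 51: HIT. Next use of 51: never. Cache: [51 85 9]
  24. access 9: HIT. Next use of 9: never. Cache: [51 85 9]
Total: 20 hits, 4 misses, 1 evictions

Answer: 1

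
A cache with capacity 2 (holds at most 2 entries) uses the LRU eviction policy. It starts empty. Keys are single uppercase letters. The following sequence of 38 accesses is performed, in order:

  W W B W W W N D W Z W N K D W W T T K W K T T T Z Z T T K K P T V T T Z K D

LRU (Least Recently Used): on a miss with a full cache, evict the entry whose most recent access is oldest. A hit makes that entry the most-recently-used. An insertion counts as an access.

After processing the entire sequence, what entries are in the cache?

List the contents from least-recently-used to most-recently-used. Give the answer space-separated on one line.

LRU simulation (capacity=2):
  1. access W: MISS. Cache (LRU->MRU): [W]
  2. access W: HIT. Cache (LRU->MRU): [W]
  3. access B: MISS. Cache (LRU->MRU): [W B]
  4. access W: HIT. Cache (LRU->MRU): [B W]
  5. access W: HIT. Cache (LRU->MRU): [B W]
  6. access W: HIT. Cache (LRU->MRU): [B W]
  7. access N: MISS, evict B. Cache (LRU->MRU): [W N]
  8. access D: MISS, evict W. Cache (LRU->MRU): [N D]
  9. access W: MISS, evict N. Cache (LRU->MRU): [D W]
  10. access Z: MISS, evict D. Cache (LRU->MRU): [W Z]
  11. access W: HIT. Cache (LRU->MRU): [Z W]
  12. access N: MISS, evict Z. Cache (LRU->MRU): [W N]
  13. access K: MISS, evict W. Cache (LRU->MRU): [N K]
  14. access D: MISS, evict N. Cache (LRU->MRU): [K D]
  15. access W: MISS, evict K. Cache (LRU->MRU): [D W]
  16. access W: HIT. Cache (LRU->MRU): [D W]
  17. access T: MISS, evict D. Cache (LRU->MRU): [W T]
  18. access T: HIT. Cache (LRU->MRU): [W T]
  19. access K: MISS, evict W. Cache (LRU->MRU): [T K]
  20. access W: MISS, evict T. Cache (LRU->MRU): [K W]
  21. access K: HIT. Cache (LRU->MRU): [W K]
  22. access T: MISS, evict W. Cache (LRU->MRU): [K T]
  23. access T: HIT. Cache (LRU->MRU): [K T]
  24. access T: HIT. Cache (LRU->MRU): [K T]
  25. access Z: MISS, evict K. Cache (LRU->MRU): [T Z]
  26. access Z: HIT. Cache (LRU->MRU): [T Z]
  27. access T: HIT. Cache (LRU->MRU): [Z T]
  28. access T: HIT. Cache (LRU->MRU): [Z T]
  29. access K: MISS, evict Z. Cache (LRU->MRU): [T K]
  30. access K: HIT. Cache (LRU->MRU): [T K]
  31. access P: MISS, evict T. Cache (LRU->MRU): [K P]
  32. access T: MISS, evict K. Cache (LRU->MRU): [P T]
  33. access V: MISS, evict P. Cache (LRU->MRU): [T V]
  34. access T: HIT. Cache (LRU->MRU): [V T]
  35. access T: HIT. Cache (LRU->MRU): [V T]
  36. access Z: MISS, evict V. Cache (LRU->MRU): [T Z]
  37. access K: MISS, evict T. Cache (LRU->MRU): [Z K]
  38. access D: MISS, evict Z. Cache (LRU->MRU): [K D]
Total: 16 hits, 22 misses, 20 evictions

Answer: K D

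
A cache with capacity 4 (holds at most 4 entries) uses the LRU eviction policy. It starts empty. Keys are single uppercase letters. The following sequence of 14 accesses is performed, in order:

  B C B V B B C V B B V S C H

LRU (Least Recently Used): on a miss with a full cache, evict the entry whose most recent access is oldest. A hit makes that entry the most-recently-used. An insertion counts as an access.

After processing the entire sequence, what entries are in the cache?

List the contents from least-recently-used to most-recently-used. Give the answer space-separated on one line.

Answer: V S C H

Derivation:
LRU simulation (capacity=4):
  1. access B: MISS. Cache (LRU->MRU): [B]
  2. access C: MISS. Cache (LRU->MRU): [B C]
  3. access B: HIT. Cache (LRU->MRU): [C B]
  4. access V: MISS. Cache (LRU->MRU): [C B V]
  5. access B: HIT. Cache (LRU->MRU): [C V B]
  6. access B: HIT. Cache (LRU->MRU): [C V B]
  7. access C: HIT. Cache (LRU->MRU): [V B C]
  8. access V: HIT. Cache (LRU->MRU): [B C V]
  9. access B: HIT. Cache (LRU->MRU): [C V B]
  10. access B: HIT. Cache (LRU->MRU): [C V B]
  11. access V: HIT. Cache (LRU->MRU): [C B V]
  12. access S: MISS. Cache (LRU->MRU): [C B V S]
  13. access C: HIT. Cache (LRU->MRU): [B V S C]
  14. access H: MISS, evict B. Cache (LRU->MRU): [V S C H]
Total: 9 hits, 5 misses, 1 evictions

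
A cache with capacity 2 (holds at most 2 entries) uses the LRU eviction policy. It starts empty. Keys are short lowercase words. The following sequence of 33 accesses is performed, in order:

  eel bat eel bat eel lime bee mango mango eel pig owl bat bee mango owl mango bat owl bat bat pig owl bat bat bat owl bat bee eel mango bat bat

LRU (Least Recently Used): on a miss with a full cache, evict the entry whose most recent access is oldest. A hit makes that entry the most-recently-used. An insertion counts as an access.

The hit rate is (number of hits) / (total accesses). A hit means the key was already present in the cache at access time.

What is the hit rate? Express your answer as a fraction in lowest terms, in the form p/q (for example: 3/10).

Answer: 4/11

Derivation:
LRU simulation (capacity=2):
  1. access eel: MISS. Cache (LRU->MRU): [eel]
  2. access bat: MISS. Cache (LRU->MRU): [eel bat]
  3. access eel: HIT. Cache (LRU->MRU): [bat eel]
  4. access bat: HIT. Cache (LRU->MRU): [eel bat]
  5. access eel: HIT. Cache (LRU->MRU): [bat eel]
  6. access lime: MISS, evict bat. Cache (LRU->MRU): [eel lime]
  7. access bee: MISS, evict eel. Cache (LRU->MRU): [lime bee]
  8. access mango: MISS, evict lime. Cache (LRU->MRU): [bee mango]
  9. access mango: HIT. Cache (LRU->MRU): [bee mango]
  10. access eel: MISS, evict bee. Cache (LRU->MRU): [mango eel]
  11. access pig: MISS, evict mango. Cache (LRU->MRU): [eel pig]
  12. access owl: MISS, evict eel. Cache (LRU->MRU): [pig owl]
  13. access bat: MISS, evict pig. Cache (LRU->MRU): [owl bat]
  14. access bee: MISS, evict owl. Cache (LRU->MRU): [bat bee]
  15. access mango: MISS, evict bat. Cache (LRU->MRU): [bee mango]
  16. access owl: MISS, evict bee. Cache (LRU->MRU): [mango owl]
  17. access mango: HIT. Cache (LRU->MRU): [owl mango]
  18. access bat: MISS, evict owl. Cache (LRU->MRU): [mango bat]
  19. access owl: MISS, evict mango. Cache (LRU->MRU): [bat owl]
  20. access bat: HIT. Cache (LRU->MRU): [owl bat]
  21. access bat: HIT. Cache (LRU->MRU): [owl bat]
  22. access pig: MISS, evict owl. Cache (LRU->MRU): [bat pig]
  23. access owl: MISS, evict bat. Cache (LRU->MRU): [pig owl]
  24. access bat: MISS, evict pig. Cache (LRU->MRU): [owl bat]
  25. access bat: HIT. Cache (LRU->MRU): [owl bat]
  26. access bat: HIT. Cache (LRU->MRU): [owl bat]
  27. access owl: HIT. Cache (LRU->MRU): [bat owl]
  28. access bat: HIT. Cache (LRU->MRU): [owl bat]
  29. access bee: MISS, evict owl. Cache (LRU->MRU): [bat bee]
  30. access eel: MISS, evict bat. Cache (LRU->MRU): [bee eel]
  31. access mango: MISS, evict bee. Cache (LRU->MRU): [eel mango]
  32. access bat: MISS, evict eel. Cache (LRU->MRU): [mango bat]
  33. access bat: HIT. Cache (LRU->MRU): [mango bat]
Total: 12 hits, 21 misses, 19 evictions

Hit rate = 12/33 = 4/11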